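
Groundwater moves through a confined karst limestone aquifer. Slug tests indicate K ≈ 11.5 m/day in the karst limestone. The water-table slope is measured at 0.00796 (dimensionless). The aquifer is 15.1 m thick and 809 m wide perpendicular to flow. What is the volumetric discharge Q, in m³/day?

1120

Cross-sectional area A = 809 × 15.1 = 12216 m².
Hydraulic gradient i = 0.00796.
Darcy's law: Q = K · A · i = 11.50 × 12216 × 0.007960 = 1118 m³/day.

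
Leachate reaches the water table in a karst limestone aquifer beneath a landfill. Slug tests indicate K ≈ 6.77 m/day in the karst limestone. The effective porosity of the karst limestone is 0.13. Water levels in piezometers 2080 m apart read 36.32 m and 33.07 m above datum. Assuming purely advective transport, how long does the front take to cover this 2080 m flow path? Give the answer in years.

Hydraulic gradient i = (36.32 − 33.07) / 2080 = 3.25 / 2080 = 0.001563.
Darcy flux q = K · i = 6.770 × 0.001563 = 0.01058 m/day.
Seepage velocity v = q / n_e = 0.01058 / 0.13 = 0.08137 m/day.
Travel time t = L / v = 2080 / 0.08137 = 25562 days = 69.99 years.

70.0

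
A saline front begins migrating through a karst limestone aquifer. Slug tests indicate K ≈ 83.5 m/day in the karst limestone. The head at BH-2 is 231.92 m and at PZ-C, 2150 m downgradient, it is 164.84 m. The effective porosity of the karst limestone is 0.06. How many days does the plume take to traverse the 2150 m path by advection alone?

Hydraulic gradient i = (231.92 − 164.84) / 2150 = 67.08 / 2150 = 0.03120.
Darcy flux q = K · i = 83.50 × 0.03120 = 2.605 m/day.
Seepage velocity v = q / n_e = 2.605 / 0.06 = 43.42 m/day.
Travel time t = L / v = 2150 / 43.42 = 49.52 days.

49.5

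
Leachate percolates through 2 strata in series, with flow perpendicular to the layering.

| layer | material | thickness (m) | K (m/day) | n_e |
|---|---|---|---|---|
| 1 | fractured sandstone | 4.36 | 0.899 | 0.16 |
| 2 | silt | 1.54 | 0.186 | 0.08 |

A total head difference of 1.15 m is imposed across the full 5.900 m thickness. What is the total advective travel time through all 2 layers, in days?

With flow normal to the layers, continuity requires the same specific discharge q through every layer.
Σ(b_i/K_i) = 4.36/0.899 + 1.54/0.186 = 13.13 d.
q = Δh / Σ(b_i/K_i) = 1.15 / 13.13 = 0.08759 m/day.
In each layer the seepage velocity is v_i = q/n_i, so the layer transit time is t_i = b_i·n_i / q:
  layer 1 (fractured sandstone): t_1 = 4.36 × 0.16 / 0.08759 = 7.964 d
  layer 2 (silt): t_2 = 1.54 × 0.08 / 0.08759 = 1.407 d
Total t = Σ t_i = 9.371 days.

9.37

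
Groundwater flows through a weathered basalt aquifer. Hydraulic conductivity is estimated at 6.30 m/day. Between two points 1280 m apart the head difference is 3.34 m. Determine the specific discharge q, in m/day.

Hydraulic gradient i = Δh / L = 3.34 / 1280 = 0.002609.
Specific discharge q = K · i = 6.300 × 0.002609 = 0.01644 m/day.

0.0164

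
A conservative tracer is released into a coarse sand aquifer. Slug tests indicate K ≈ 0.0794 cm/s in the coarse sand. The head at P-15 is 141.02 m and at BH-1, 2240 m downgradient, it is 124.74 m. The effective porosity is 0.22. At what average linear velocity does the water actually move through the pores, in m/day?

2.27

Convert K: 0.0794 cm/s × 864 = 68.60 m/day.
Hydraulic gradient i = (141.02 − 124.74) / 2240 = 16.28 / 2240 = 0.007268.
Darcy flux q = K · i = 68.60 × 0.007268 = 0.4986 m/day.
Seepage velocity v = q / n_e = 0.4986 / 0.22 = 2.266 m/day.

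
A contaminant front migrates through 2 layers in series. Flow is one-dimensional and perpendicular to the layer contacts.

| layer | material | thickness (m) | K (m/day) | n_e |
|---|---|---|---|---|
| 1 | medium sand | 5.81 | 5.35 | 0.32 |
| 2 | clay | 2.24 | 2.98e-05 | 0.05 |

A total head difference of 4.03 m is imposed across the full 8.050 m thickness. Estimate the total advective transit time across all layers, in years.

101

With flow normal to the layers, continuity requires the same specific discharge q through every layer.
Σ(b_i/K_i) = 5.81/5.35 + 2.24/2.98e-05 = 75169 d.
q = Δh / Σ(b_i/K_i) = 4.03 / 75169 = 5.361e-05 m/day.
In each layer the seepage velocity is v_i = q/n_i, so the layer transit time is t_i = b_i·n_i / q:
  layer 1 (medium sand): t_1 = 5.81 × 0.32 / 5.361e-05 = 34678 d
  layer 2 (clay): t_2 = 2.24 × 0.05 / 5.361e-05 = 2089 d
Total t = Σ t_i = 36767 days = 100.7 years.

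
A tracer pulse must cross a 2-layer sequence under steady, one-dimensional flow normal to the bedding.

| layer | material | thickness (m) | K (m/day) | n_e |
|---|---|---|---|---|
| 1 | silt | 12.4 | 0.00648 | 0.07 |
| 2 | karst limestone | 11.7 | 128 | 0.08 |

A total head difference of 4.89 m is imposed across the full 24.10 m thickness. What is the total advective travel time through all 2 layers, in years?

With flow normal to the layers, continuity requires the same specific discharge q through every layer.
Σ(b_i/K_i) = 12.4/0.00648 + 11.7/128 = 1914 d.
q = Δh / Σ(b_i/K_i) = 4.89 / 1914 = 0.002555 m/day.
In each layer the seepage velocity is v_i = q/n_i, so the layer transit time is t_i = b_i·n_i / q:
  layer 1 (silt): t_1 = 12.4 × 0.07 / 0.002555 = 339.7 d
  layer 2 (karst limestone): t_2 = 11.7 × 0.08 / 0.002555 = 366.3 d
Total t = Σ t_i = 706.0 days = 1.933 years.

1.93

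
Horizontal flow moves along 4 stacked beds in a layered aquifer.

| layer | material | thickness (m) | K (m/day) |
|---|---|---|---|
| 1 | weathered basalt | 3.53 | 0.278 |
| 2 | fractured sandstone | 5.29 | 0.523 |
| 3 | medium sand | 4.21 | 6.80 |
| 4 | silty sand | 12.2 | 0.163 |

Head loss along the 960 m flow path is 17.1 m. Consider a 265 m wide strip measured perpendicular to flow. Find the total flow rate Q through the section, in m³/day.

162

Flow is parallel to layering, so each bed carries its own Darcy discharge and the transmissivities add.
Σ(K_i·b_i) = 0.278×3.53 + 0.523×5.29 + 6.80×4.21 + 0.163×12.2 = 34.36 m²/day.
Hydraulic gradient i = Δh / L = 17.1 / 960 = 0.01781.
Q = Σ(K_i·b_i) · W · i = 34.36 × 265 × 0.01781 = 162.2 m³/day.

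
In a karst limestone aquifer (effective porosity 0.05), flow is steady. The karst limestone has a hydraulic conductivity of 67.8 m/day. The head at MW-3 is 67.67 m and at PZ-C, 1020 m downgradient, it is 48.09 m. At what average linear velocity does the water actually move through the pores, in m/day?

26.0

Hydraulic gradient i = (67.67 − 48.09) / 1020 = 19.58 / 1020 = 0.01920.
Darcy flux q = K · i = 67.80 × 0.01920 = 1.301 m/day.
Seepage velocity v = q / n_e = 1.301 / 0.05 = 26.03 m/day.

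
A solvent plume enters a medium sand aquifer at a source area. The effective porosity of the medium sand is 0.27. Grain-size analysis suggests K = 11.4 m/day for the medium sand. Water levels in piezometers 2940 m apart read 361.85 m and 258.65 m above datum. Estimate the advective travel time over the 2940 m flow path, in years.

Hydraulic gradient i = (361.85 − 258.65) / 2940 = 103.2 / 2940 = 0.03510.
Darcy flux q = K · i = 11.40 × 0.03510 = 0.4002 m/day.
Seepage velocity v = q / n_e = 0.4002 / 0.27 = 1.482 m/day.
Travel time t = L / v = 2940 / 1.482 = 1984 days = 5.431 years.

5.43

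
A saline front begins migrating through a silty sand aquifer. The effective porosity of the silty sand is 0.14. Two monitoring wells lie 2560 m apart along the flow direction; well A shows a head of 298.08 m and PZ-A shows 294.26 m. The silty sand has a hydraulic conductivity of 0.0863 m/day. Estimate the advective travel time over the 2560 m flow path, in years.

7620

Hydraulic gradient i = (298.08 − 294.26) / 2560 = 3.82 / 2560 = 0.001492.
Darcy flux q = K · i = 0.08630 × 0.001492 = 0.0001288 m/day.
Seepage velocity v = q / n_e = 0.0001288 / 0.14 = 0.0009198 m/day.
Travel time t = L / v = 2560 / 0.0009198 = 2.783e+06 days = 7620 years.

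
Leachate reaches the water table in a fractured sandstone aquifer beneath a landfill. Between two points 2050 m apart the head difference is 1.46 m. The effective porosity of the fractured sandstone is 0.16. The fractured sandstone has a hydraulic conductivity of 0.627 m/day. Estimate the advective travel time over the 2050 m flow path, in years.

2010

Hydraulic gradient i = Δh / L = 1.46 / 2050 = 0.0007122.
Darcy flux q = K · i = 0.6270 × 0.0007122 = 0.0004465 m/day.
Seepage velocity v = q / n_e = 0.0004465 / 0.16 = 0.002791 m/day.
Travel time t = L / v = 2050 / 0.002791 = 7.345e+05 days = 2011 years.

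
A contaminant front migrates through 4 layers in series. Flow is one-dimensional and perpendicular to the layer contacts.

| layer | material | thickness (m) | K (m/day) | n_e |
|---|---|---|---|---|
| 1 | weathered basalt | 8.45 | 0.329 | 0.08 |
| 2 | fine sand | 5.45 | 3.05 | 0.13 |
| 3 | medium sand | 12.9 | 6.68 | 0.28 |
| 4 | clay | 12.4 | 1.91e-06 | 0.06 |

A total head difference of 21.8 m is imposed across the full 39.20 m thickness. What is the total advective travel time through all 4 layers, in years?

With flow normal to the layers, continuity requires the same specific discharge q through every layer.
Σ(b_i/K_i) = 8.45/0.329 + 5.45/3.05 + 12.9/6.68 + 12.4/1.91e-06 = 6.492e+06 d.
q = Δh / Σ(b_i/K_i) = 21.8 / 6.492e+06 = 3.358e-06 m/day.
In each layer the seepage velocity is v_i = q/n_i, so the layer transit time is t_i = b_i·n_i / q:
  layer 1 (weathered basalt): t_1 = 8.45 × 0.08 / 3.358e-06 = 2.013e+05 d
  layer 2 (fine sand): t_2 = 5.45 × 0.13 / 3.358e-06 = 2.110e+05 d
  layer 3 (medium sand): t_3 = 12.9 × 0.28 / 3.358e-06 = 1.076e+06 d
  layer 4 (clay): t_4 = 12.4 × 0.06 / 3.358e-06 = 2.216e+05 d
Total t = Σ t_i = 1.710e+06 days = 4681 years.

4680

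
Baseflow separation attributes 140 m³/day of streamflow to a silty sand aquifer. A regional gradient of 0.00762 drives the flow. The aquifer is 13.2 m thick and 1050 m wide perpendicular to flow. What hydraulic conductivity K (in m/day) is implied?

1.33

Cross-sectional area A = 1050 × 13.2 = 13860 m².
Hydraulic gradient i = 0.00762.
From Q = K·A·i, K = Q / (A·i) = 140 / (13860 × 0.007620) = 1.326 m/day.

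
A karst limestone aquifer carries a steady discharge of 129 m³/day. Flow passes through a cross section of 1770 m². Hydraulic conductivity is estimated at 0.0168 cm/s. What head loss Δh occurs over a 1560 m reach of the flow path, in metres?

7.83

Convert K: 0.0168 cm/s × 864 = 14.52 m/day.
From Q = K·A·i, i = Q / (K·A) = 129 / (14.52 × 1770) = 0.005021.
Head loss Δh = i · L = 0.005021 × 1560 = 7.833 m.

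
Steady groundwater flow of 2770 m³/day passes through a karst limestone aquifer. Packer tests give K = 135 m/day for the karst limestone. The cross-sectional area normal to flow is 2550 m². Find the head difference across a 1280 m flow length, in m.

10.3

From Q = K·A·i, i = Q / (K·A) = 2770 / (135.0 × 2550) = 0.008046.
Head loss Δh = i · L = 0.008046 × 1280 = 10.30 m.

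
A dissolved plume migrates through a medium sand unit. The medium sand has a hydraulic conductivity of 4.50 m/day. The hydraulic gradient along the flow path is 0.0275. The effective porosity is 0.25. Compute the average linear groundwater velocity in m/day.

0.495

Hydraulic gradient i = 0.0275.
Darcy flux q = K · i = 4.500 × 0.02750 = 0.1237 m/day.
Seepage velocity v = q / n_e = 0.1237 / 0.25 = 0.4950 m/day.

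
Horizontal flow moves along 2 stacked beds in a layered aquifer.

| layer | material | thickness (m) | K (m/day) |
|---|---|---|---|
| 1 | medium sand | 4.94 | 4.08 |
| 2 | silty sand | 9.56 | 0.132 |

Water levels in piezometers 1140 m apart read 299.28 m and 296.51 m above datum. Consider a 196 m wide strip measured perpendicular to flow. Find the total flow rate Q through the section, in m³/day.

Flow is parallel to layering, so each bed carries its own Darcy discharge and the transmissivities add.
Σ(K_i·b_i) = 4.08×4.94 + 0.132×9.56 = 21.42 m²/day.
Hydraulic gradient i = (299.28 − 296.51) / 1140 = 2.77 / 1140 = 0.002430.
Q = Σ(K_i·b_i) · W · i = 21.42 × 196 × 0.002430 = 10.20 m³/day.

10.2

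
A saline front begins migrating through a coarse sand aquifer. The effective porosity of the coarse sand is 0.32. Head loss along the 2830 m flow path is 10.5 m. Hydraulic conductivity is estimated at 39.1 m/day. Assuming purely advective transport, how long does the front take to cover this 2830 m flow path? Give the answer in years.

Hydraulic gradient i = Δh / L = 10.5 / 2830 = 0.003710.
Darcy flux q = K · i = 39.10 × 0.003710 = 0.1451 m/day.
Seepage velocity v = q / n_e = 0.1451 / 0.32 = 0.4533 m/day.
Travel time t = L / v = 2830 / 0.4533 = 6242 days = 17.09 years.

17.1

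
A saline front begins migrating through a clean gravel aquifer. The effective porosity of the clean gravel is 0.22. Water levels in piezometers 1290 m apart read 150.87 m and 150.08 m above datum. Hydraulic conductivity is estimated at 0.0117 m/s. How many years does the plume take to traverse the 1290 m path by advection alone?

1.26

Convert K: 0.0117 m/s × 86400 = 1011 m/day.
Hydraulic gradient i = (150.87 − 150.08) / 1290 = 0.79 / 1290 = 0.0006124.
Darcy flux q = K · i = 1011 × 0.0006124 = 0.6191 m/day.
Seepage velocity v = q / n_e = 0.6191 / 0.22 = 2.814 m/day.
Travel time t = L / v = 1290 / 2.814 = 458.4 days = 1.255 years.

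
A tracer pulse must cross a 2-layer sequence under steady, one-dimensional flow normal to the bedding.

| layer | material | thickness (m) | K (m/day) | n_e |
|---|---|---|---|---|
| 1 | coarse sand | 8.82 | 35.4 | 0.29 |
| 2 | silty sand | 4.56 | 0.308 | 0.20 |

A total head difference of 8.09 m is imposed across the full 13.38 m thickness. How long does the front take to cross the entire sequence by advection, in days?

With flow normal to the layers, continuity requires the same specific discharge q through every layer.
Σ(b_i/K_i) = 8.82/35.4 + 4.56/0.308 = 15.05 d.
q = Δh / Σ(b_i/K_i) = 8.09 / 15.05 = 0.5374 m/day.
In each layer the seepage velocity is v_i = q/n_i, so the layer transit time is t_i = b_i·n_i / q:
  layer 1 (coarse sand): t_1 = 8.82 × 0.29 / 0.5374 = 4.760 d
  layer 2 (silty sand): t_2 = 4.56 × 0.20 / 0.5374 = 1.697 d
Total t = Σ t_i = 6.457 days.

6.46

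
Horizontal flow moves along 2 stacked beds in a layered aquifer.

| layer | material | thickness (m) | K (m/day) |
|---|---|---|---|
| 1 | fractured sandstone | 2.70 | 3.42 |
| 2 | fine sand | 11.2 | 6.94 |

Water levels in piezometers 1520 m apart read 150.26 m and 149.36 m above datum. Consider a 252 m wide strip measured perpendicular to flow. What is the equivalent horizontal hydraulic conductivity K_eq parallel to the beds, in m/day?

6.26

Flow is parallel to layering, so each bed carries its own Darcy discharge and the transmissivities add.
Σ(K_i·b_i) = 3.42×2.70 + 6.94×11.2 = 86.96 m²/day.
Total thickness b = 13.90 m, so K_eq = Σ(K_i·b_i)/b = 6.256 m/day.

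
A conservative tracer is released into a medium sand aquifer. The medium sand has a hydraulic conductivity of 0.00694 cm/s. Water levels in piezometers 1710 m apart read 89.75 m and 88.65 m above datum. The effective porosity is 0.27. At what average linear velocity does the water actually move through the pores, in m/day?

0.0143

Convert K: 0.00694 cm/s × 864 = 5.996 m/day.
Hydraulic gradient i = (89.75 − 88.65) / 1710 = 1.1 / 1710 = 0.0006433.
Darcy flux q = K · i = 5.996 × 0.0006433 = 0.003857 m/day.
Seepage velocity v = q / n_e = 0.003857 / 0.27 = 0.01429 m/day.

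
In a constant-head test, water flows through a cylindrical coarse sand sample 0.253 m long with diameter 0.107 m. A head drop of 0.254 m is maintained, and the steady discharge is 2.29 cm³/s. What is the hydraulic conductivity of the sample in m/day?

21.9

Cross-sectional area A = π·(d/2)² = π × (0.107/2)² = 0.008992 m².
Convert discharge: 2.29 cm³/s = 2.290e-06 m³/s.
Darcy's law rearranged: K = Q·L / (A·Δh) = 2.290e-06 × 0.253 / (0.008992 × 0.254) = 0.0002537 m/s = 21.92 m/day.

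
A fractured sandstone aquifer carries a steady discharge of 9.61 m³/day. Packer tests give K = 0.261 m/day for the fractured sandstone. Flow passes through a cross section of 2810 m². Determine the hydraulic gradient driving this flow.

From Q = K·A·i, i = Q / (K·A) = 9.61 / (0.2610 × 2810) = 0.01310.

0.0131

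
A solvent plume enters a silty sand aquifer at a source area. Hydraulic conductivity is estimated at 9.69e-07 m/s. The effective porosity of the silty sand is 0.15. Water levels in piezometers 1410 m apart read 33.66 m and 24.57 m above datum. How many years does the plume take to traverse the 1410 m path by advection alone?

Convert K: 9.69e-07 m/s × 86400 = 0.08372 m/day.
Hydraulic gradient i = (33.66 − 24.57) / 1410 = 9.09 / 1410 = 0.006447.
Darcy flux q = K · i = 0.08372 × 0.006447 = 0.0005397 m/day.
Seepage velocity v = q / n_e = 0.0005397 / 0.15 = 0.003598 m/day.
Travel time t = L / v = 1410 / 0.003598 = 3.919e+05 days = 1073 years.

1070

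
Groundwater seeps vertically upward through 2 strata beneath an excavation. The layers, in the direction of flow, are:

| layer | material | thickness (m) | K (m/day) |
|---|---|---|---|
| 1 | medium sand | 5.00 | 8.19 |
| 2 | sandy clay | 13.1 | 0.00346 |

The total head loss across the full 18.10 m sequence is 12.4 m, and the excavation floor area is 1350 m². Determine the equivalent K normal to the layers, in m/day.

Flow is perpendicular to layering, so the layers act in series and the equivalent K is the thickness-weighted harmonic mean.
Total thickness L = 5.00 + 13.1 = 18.10 m.
Σ(b_i/K_i) = 5.00/8.19 + 13.1/0.00346 = 3787 d.
K_eq = L / Σ(b_i/K_i) = 18.10 / 3787 = 0.004780 m/day.

0.00478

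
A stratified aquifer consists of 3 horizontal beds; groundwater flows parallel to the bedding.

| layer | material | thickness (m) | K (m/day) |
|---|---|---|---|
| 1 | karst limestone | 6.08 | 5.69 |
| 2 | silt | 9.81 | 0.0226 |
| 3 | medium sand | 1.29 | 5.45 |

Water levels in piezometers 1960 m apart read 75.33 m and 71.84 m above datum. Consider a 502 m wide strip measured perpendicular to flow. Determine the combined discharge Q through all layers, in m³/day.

Flow is parallel to layering, so each bed carries its own Darcy discharge and the transmissivities add.
Σ(K_i·b_i) = 5.69×6.08 + 0.0226×9.81 + 5.45×1.29 = 41.85 m²/day.
Hydraulic gradient i = (75.33 − 71.84) / 1960 = 3.49 / 1960 = 0.001781.
Q = Σ(K_i·b_i) · W · i = 41.85 × 502 × 0.001781 = 37.41 m³/day.

37.4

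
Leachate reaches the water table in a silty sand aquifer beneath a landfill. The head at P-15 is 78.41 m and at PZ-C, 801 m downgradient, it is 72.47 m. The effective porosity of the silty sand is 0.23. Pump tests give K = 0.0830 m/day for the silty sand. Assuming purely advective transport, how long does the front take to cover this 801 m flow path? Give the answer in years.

Hydraulic gradient i = (78.41 − 72.47) / 801 = 5.94 / 801 = 0.007416.
Darcy flux q = K · i = 0.08300 × 0.007416 = 0.0006155 m/day.
Seepage velocity v = q / n_e = 0.0006155 / 0.23 = 0.002676 m/day.
Travel time t = L / v = 801 / 0.002676 = 2.993e+05 days = 819.5 years.

819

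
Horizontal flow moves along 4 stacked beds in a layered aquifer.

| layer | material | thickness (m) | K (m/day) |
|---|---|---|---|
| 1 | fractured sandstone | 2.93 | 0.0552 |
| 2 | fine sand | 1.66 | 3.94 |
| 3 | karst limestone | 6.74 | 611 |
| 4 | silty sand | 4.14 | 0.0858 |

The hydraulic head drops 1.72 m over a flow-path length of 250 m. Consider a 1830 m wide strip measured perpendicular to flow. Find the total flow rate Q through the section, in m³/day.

Flow is parallel to layering, so each bed carries its own Darcy discharge and the transmissivities add.
Σ(K_i·b_i) = 0.0552×2.93 + 3.94×1.66 + 611×6.74 + 0.0858×4.14 = 4125 m²/day.
Hydraulic gradient i = Δh / L = 1.72 / 250 = 0.006880.
Q = Σ(K_i·b_i) · W · i = 4125 × 1830 × 0.006880 = 51938 m³/day.

51900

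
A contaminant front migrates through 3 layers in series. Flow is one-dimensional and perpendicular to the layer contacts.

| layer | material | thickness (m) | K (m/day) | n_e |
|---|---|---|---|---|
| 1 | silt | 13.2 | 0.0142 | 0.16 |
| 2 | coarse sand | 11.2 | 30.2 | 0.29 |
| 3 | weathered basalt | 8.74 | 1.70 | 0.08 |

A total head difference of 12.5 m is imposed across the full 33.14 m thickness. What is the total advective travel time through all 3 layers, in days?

With flow normal to the layers, continuity requires the same specific discharge q through every layer.
Σ(b_i/K_i) = 13.2/0.0142 + 11.2/30.2 + 8.74/1.70 = 935.1 d.
q = Δh / Σ(b_i/K_i) = 12.5 / 935.1 = 0.01337 m/day.
In each layer the seepage velocity is v_i = q/n_i, so the layer transit time is t_i = b_i·n_i / q:
  layer 1 (silt): t_1 = 13.2 × 0.16 / 0.01337 = 158.0 d
  layer 2 (coarse sand): t_2 = 11.2 × 0.29 / 0.01337 = 243.0 d
  layer 3 (weathered basalt): t_3 = 8.74 × 0.08 / 0.01337 = 52.31 d
Total t = Σ t_i = 453.3 days.

453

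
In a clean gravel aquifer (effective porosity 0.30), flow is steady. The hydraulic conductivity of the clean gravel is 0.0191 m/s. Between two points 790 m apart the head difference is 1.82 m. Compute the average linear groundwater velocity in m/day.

Convert K: 0.0191 m/s × 86400 = 1650 m/day.
Hydraulic gradient i = Δh / L = 1.82 / 790 = 0.002304.
Darcy flux q = K · i = 1650 × 0.002304 = 3.802 m/day.
Seepage velocity v = q / n_e = 3.802 / 0.30 = 12.67 m/day.

12.7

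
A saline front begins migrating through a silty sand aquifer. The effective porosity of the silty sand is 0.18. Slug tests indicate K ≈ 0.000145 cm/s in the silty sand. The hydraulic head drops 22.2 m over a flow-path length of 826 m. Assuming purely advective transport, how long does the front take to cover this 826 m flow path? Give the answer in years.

Convert K: 0.000145 cm/s × 864 = 0.1253 m/day.
Hydraulic gradient i = Δh / L = 22.2 / 826 = 0.02688.
Darcy flux q = K · i = 0.1253 × 0.02688 = 0.003367 m/day.
Seepage velocity v = q / n_e = 0.003367 / 0.18 = 0.01871 m/day.
Travel time t = L / v = 826 / 0.01871 = 44157 days = 120.9 years.

121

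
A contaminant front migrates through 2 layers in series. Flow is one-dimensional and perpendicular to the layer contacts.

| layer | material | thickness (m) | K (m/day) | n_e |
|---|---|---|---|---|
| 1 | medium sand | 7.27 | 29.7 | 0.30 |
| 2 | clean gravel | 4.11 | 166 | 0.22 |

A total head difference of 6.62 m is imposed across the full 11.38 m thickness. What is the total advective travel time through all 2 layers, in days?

0.126

With flow normal to the layers, continuity requires the same specific discharge q through every layer.
Σ(b_i/K_i) = 7.27/29.7 + 4.11/166 = 0.2695 d.
q = Δh / Σ(b_i/K_i) = 6.62 / 0.2695 = 24.56 m/day.
In each layer the seepage velocity is v_i = q/n_i, so the layer transit time is t_i = b_i·n_i / q:
  layer 1 (medium sand): t_1 = 7.27 × 0.30 / 24.56 = 0.08880 d
  layer 2 (clean gravel): t_2 = 4.11 × 0.22 / 24.56 = 0.03682 d
Total t = Σ t_i = 0.1256 days.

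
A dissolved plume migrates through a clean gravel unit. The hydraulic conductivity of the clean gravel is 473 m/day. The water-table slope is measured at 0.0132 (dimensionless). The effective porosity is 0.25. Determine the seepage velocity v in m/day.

Hydraulic gradient i = 0.0132.
Darcy flux q = K · i = 473.0 × 0.01320 = 6.244 m/day.
Seepage velocity v = q / n_e = 6.244 / 0.25 = 24.97 m/day.

25.0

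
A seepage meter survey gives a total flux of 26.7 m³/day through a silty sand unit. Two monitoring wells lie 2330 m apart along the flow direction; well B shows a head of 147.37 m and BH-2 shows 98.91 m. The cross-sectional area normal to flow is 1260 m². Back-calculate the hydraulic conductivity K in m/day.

Hydraulic gradient i = (147.37 − 98.91) / 2330 = 48.46 / 2330 = 0.02080.
From Q = K·A·i, K = Q / (A·i) = 26.7 / (1260 × 0.02080) = 1.019 m/day.

1.02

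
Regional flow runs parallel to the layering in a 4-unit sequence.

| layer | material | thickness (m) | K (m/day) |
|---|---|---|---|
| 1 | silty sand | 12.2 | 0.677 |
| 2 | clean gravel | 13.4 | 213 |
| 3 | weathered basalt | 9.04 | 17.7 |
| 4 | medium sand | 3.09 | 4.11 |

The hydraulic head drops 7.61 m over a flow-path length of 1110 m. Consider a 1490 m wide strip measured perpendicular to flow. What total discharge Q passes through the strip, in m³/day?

Flow is parallel to layering, so each bed carries its own Darcy discharge and the transmissivities add.
Σ(K_i·b_i) = 0.677×12.2 + 213×13.4 + 17.7×9.04 + 4.11×3.09 = 3035 m²/day.
Hydraulic gradient i = Δh / L = 7.61 / 1110 = 0.006856.
Q = Σ(K_i·b_i) · W · i = 3035 × 1490 × 0.006856 = 31005 m³/day.

31000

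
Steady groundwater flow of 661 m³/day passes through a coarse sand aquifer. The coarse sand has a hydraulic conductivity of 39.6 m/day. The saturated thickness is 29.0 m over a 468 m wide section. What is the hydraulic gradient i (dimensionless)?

Cross-sectional area A = 468 × 29.0 = 13572 m².
From Q = K·A·i, i = Q / (K·A) = 661 / (39.60 × 13572) = 0.001230.

0.00123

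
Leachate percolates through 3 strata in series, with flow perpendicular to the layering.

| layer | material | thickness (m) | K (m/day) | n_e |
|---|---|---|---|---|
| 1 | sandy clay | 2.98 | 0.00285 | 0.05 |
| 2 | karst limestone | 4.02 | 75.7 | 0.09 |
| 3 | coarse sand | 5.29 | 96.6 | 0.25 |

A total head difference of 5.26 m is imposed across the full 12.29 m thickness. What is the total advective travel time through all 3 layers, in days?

364

With flow normal to the layers, continuity requires the same specific discharge q through every layer.
Σ(b_i/K_i) = 2.98/0.00285 + 4.02/75.7 + 5.29/96.6 = 1046 d.
q = Δh / Σ(b_i/K_i) = 5.26 / 1046 = 0.005030 m/day.
In each layer the seepage velocity is v_i = q/n_i, so the layer transit time is t_i = b_i·n_i / q:
  layer 1 (sandy clay): t_1 = 2.98 × 0.05 / 0.005030 = 29.62 d
  layer 2 (karst limestone): t_2 = 4.02 × 0.09 / 0.005030 = 71.93 d
  layer 3 (coarse sand): t_3 = 5.29 × 0.25 / 0.005030 = 262.9 d
Total t = Σ t_i = 364.5 days.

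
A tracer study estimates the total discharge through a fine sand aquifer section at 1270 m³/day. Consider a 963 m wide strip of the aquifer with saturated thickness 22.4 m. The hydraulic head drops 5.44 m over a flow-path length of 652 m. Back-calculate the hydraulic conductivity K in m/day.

Cross-sectional area A = 963 × 22.4 = 21571 m².
Hydraulic gradient i = Δh / L = 5.44 / 652 = 0.008344.
From Q = K·A·i, K = Q / (A·i) = 1270 / (21571 × 0.008344) = 7.056 m/day.

7.06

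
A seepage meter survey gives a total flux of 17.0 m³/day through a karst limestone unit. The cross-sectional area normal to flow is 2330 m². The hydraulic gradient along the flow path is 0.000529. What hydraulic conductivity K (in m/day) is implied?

Hydraulic gradient i = 0.000529.
From Q = K·A·i, K = Q / (A·i) = 17.0 / (2330 × 0.0005290) = 13.79 m/day.

13.8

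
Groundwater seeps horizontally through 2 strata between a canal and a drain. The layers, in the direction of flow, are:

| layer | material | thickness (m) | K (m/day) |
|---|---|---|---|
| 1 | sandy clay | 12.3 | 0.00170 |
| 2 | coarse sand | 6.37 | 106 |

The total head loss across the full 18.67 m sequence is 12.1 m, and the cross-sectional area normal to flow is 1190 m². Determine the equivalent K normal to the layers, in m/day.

Flow is perpendicular to layering, so the layers act in series and the equivalent K is the thickness-weighted harmonic mean.
Total thickness L = 12.3 + 6.37 = 18.67 m.
Σ(b_i/K_i) = 12.3/0.00170 + 6.37/106 = 7235 d.
K_eq = L / Σ(b_i/K_i) = 18.67 / 7235 = 0.002580 m/day.

0.00258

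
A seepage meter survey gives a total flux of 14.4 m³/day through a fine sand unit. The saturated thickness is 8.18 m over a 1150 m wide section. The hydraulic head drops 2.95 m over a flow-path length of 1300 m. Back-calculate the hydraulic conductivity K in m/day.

Cross-sectional area A = 1150 × 8.18 = 9407 m².
Hydraulic gradient i = Δh / L = 2.95 / 1300 = 0.002269.
From Q = K·A·i, K = Q / (A·i) = 14.4 / (9407 × 0.002269) = 0.6746 m/day.

0.675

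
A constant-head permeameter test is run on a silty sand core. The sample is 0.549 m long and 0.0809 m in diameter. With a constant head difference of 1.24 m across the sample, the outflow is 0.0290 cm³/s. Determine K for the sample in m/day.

Cross-sectional area A = π·(d/2)² = π × (0.0809/2)² = 0.005140 m².
Convert discharge: 0.0290 cm³/s = 2.900e-08 m³/s.
Darcy's law rearranged: K = Q·L / (A·Δh) = 2.900e-08 × 0.549 / (0.005140 × 1.24) = 2.498e-06 m/s = 0.2158 m/day.

0.216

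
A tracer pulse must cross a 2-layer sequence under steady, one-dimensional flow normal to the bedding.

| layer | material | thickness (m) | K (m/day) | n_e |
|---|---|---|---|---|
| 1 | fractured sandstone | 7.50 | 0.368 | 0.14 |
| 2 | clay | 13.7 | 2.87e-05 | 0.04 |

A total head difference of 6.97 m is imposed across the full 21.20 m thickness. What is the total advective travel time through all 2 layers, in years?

With flow normal to the layers, continuity requires the same specific discharge q through every layer.
Σ(b_i/K_i) = 7.50/0.368 + 13.7/2.87e-05 = 4.774e+05 d.
q = Δh / Σ(b_i/K_i) = 6.97 / 4.774e+05 = 1.460e-05 m/day.
In each layer the seepage velocity is v_i = q/n_i, so the layer transit time is t_i = b_i·n_i / q:
  layer 1 (fractured sandstone): t_1 = 7.50 × 0.14 / 1.460e-05 = 71914 d
  layer 2 (clay): t_2 = 13.7 × 0.04 / 1.460e-05 = 37532 d
Total t = Σ t_i = 1.094e+05 days = 299.6 years.

300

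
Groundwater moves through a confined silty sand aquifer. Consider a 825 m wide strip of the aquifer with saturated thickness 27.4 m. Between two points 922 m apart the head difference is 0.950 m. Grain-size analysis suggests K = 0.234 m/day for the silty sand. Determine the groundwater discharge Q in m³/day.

Cross-sectional area A = 825 × 27.4 = 22605 m².
Hydraulic gradient i = Δh / L = 0.950 / 922 = 0.001030.
Darcy's law: Q = K · A · i = 0.2340 × 22605 × 0.001030 = 5.450 m³/day.

5.45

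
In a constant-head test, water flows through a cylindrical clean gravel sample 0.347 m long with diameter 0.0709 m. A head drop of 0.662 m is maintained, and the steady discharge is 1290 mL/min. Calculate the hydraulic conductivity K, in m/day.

Cross-sectional area A = π·(d/2)² = π × (0.0709/2)² = 0.003948 m².
Convert discharge: 1290 mL/min = 2.150e-05 m³/s.
Darcy's law rearranged: K = Q·L / (A·Δh) = 2.150e-05 × 0.347 / (0.003948 × 0.662) = 0.002854 m/s = 246.6 m/day.

247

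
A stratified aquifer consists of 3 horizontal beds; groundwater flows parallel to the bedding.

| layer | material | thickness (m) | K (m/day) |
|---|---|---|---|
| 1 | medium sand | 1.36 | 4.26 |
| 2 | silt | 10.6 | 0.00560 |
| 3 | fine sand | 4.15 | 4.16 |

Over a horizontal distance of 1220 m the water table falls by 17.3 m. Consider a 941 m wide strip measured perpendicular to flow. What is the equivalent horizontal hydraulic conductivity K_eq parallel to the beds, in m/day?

1.43

Flow is parallel to layering, so each bed carries its own Darcy discharge and the transmissivities add.
Σ(K_i·b_i) = 4.26×1.36 + 0.00560×10.6 + 4.16×4.15 = 23.12 m²/day.
Total thickness b = 16.11 m, so K_eq = Σ(K_i·b_i)/b = 1.435 m/day.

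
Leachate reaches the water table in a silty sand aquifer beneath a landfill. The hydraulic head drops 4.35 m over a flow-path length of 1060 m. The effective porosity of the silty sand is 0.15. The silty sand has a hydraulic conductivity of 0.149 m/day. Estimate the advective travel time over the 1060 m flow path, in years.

Hydraulic gradient i = Δh / L = 4.35 / 1060 = 0.004104.
Darcy flux q = K · i = 0.1490 × 0.004104 = 0.0006115 m/day.
Seepage velocity v = q / n_e = 0.0006115 / 0.15 = 0.004076 m/day.
Travel time t = L / v = 1060 / 0.004076 = 2.600e+05 days = 711.9 years.

712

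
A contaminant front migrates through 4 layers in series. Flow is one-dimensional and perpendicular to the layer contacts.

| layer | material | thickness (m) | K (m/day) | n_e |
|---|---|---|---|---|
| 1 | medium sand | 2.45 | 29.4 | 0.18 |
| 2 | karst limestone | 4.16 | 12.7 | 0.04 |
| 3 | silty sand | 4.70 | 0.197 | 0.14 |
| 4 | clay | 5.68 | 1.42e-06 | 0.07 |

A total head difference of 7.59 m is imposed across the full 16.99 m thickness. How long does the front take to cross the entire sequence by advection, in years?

2400

With flow normal to the layers, continuity requires the same specific discharge q through every layer.
Σ(b_i/K_i) = 2.45/29.4 + 4.16/12.7 + 4.70/0.197 + 5.68/1.42e-06 = 4.000e+06 d.
q = Δh / Σ(b_i/K_i) = 7.59 / 4.000e+06 = 1.897e-06 m/day.
In each layer the seepage velocity is v_i = q/n_i, so the layer transit time is t_i = b_i·n_i / q:
  layer 1 (medium sand): t_1 = 2.45 × 0.18 / 1.897e-06 = 2.324e+05 d
  layer 2 (karst limestone): t_2 = 4.16 × 0.04 / 1.897e-06 = 87695 d
  layer 3 (silty sand): t_3 = 4.70 × 0.14 / 1.897e-06 = 3.468e+05 d
  layer 4 (clay): t_4 = 5.68 × 0.07 / 1.897e-06 = 2.095e+05 d
Total t = Σ t_i = 8.764e+05 days = 2400 years.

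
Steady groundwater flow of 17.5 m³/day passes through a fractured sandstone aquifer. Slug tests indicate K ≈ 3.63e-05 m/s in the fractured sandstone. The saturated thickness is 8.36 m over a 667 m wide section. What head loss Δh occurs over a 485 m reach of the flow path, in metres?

0.485

Convert K: 3.63e-05 m/s × 86400 = 3.136 m/day.
Cross-sectional area A = 667 × 8.36 = 5576 m².
From Q = K·A·i, i = Q / (K·A) = 17.5 / (3.136 × 5576) = 0.001001.
Head loss Δh = i · L = 0.001001 × 485 = 0.4853 m.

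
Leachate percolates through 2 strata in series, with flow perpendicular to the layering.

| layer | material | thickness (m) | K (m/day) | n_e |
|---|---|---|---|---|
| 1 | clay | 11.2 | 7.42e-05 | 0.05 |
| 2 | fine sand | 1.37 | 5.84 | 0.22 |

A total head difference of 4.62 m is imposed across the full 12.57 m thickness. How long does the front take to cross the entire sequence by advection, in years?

With flow normal to the layers, continuity requires the same specific discharge q through every layer.
Σ(b_i/K_i) = 11.2/7.42e-05 + 1.37/5.84 = 1.509e+05 d.
q = Δh / Σ(b_i/K_i) = 4.62 / 1.509e+05 = 3.061e-05 m/day.
In each layer the seepage velocity is v_i = q/n_i, so the layer transit time is t_i = b_i·n_i / q:
  layer 1 (clay): t_1 = 11.2 × 0.05 / 3.061e-05 = 18296 d
  layer 2 (fine sand): t_2 = 1.37 × 0.22 / 3.061e-05 = 9847 d
Total t = Σ t_i = 28143 days = 77.05 years.

77.1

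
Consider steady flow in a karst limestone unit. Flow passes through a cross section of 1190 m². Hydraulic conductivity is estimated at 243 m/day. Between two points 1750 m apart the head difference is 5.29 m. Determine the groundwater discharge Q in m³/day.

874

Hydraulic gradient i = Δh / L = 5.29 / 1750 = 0.003023.
Darcy's law: Q = K · A · i = 243.0 × 1190 × 0.003023 = 874.1 m³/day.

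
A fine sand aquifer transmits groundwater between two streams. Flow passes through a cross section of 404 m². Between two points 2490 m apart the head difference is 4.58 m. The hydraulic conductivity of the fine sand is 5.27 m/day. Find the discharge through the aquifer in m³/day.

Hydraulic gradient i = Δh / L = 4.58 / 2490 = 0.001839.
Darcy's law: Q = K · A · i = 5.270 × 404.0 × 0.001839 = 3.916 m³/day.

3.92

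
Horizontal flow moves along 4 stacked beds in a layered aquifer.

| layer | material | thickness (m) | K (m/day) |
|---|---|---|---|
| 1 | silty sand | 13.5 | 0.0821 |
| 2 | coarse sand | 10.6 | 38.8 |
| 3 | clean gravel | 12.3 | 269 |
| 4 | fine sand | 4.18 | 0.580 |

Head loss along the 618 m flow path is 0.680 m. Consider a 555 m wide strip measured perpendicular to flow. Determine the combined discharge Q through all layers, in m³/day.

Flow is parallel to layering, so each bed carries its own Darcy discharge and the transmissivities add.
Σ(K_i·b_i) = 0.0821×13.5 + 38.8×10.6 + 269×12.3 + 0.580×4.18 = 3724 m²/day.
Hydraulic gradient i = Δh / L = 0.680 / 618 = 0.001100.
Q = Σ(K_i·b_i) · W · i = 3724 × 555 × 0.001100 = 2274 m³/day.

2270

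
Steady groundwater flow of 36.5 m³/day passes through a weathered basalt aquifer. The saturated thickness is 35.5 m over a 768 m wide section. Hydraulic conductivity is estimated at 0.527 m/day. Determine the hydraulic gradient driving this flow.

Cross-sectional area A = 768 × 35.5 = 27264 m².
From Q = K·A·i, i = Q / (K·A) = 36.5 / (0.5270 × 27264) = 0.002540.

0.00254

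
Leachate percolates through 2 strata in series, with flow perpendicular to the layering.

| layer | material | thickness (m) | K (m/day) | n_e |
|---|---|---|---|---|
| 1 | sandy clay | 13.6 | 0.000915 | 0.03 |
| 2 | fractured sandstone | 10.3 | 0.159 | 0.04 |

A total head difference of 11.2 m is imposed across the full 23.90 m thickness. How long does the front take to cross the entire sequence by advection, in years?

2.99

With flow normal to the layers, continuity requires the same specific discharge q through every layer.
Σ(b_i/K_i) = 13.6/0.000915 + 10.3/0.159 = 14928 d.
q = Δh / Σ(b_i/K_i) = 11.2 / 14928 = 0.0007503 m/day.
In each layer the seepage velocity is v_i = q/n_i, so the layer transit time is t_i = b_i·n_i / q:
  layer 1 (sandy clay): t_1 = 13.6 × 0.03 / 0.0007503 = 543.8 d
  layer 2 (fractured sandstone): t_2 = 10.3 × 0.04 / 0.0007503 = 549.1 d
Total t = Σ t_i = 1093 days = 2.992 years.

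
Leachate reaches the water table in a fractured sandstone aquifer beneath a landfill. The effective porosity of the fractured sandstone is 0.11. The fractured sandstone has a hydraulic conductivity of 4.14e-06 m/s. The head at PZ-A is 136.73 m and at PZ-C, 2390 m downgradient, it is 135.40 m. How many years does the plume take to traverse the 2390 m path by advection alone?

3620

Convert K: 4.14e-06 m/s × 86400 = 0.3577 m/day.
Hydraulic gradient i = (136.73 − 135.40) / 2390 = 1.33 / 2390 = 0.0005565.
Darcy flux q = K · i = 0.3577 × 0.0005565 = 0.0001991 m/day.
Seepage velocity v = q / n_e = 0.0001991 / 0.11 = 0.001810 m/day.
Travel time t = L / v = 2390 / 0.001810 = 1.321e+06 days = 3616 years.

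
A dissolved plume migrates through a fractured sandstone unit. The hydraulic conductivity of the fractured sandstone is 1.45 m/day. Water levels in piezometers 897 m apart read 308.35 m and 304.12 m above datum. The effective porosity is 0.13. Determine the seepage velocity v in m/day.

0.0526

Hydraulic gradient i = (308.35 − 304.12) / 897 = 4.23 / 897 = 0.004716.
Darcy flux q = K · i = 1.450 × 0.004716 = 0.006838 m/day.
Seepage velocity v = q / n_e = 0.006838 / 0.13 = 0.05260 m/day.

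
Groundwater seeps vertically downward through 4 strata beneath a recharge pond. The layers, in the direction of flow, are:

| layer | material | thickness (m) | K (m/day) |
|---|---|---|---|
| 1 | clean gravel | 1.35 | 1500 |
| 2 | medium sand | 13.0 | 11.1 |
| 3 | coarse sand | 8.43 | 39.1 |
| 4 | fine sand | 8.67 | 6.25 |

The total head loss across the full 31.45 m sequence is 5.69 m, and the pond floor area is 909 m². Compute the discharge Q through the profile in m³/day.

1860

Flow is perpendicular to layering, so the layers act in series and the equivalent K is the thickness-weighted harmonic mean.
Total thickness L = 1.35 + 13.0 + 8.43 + 8.67 = 31.45 m.
Σ(b_i/K_i) = 1.35/1500 + 13.0/11.1 + 8.43/39.1 + 8.67/6.25 = 2.775 d.
K_eq = L / Σ(b_i/K_i) = 31.45 / 2.775 = 11.33 m/day.
Q = K_eq · A · (Δh/L) = 11.33 × 909 × (5.69/31.45) = 1864 m³/day.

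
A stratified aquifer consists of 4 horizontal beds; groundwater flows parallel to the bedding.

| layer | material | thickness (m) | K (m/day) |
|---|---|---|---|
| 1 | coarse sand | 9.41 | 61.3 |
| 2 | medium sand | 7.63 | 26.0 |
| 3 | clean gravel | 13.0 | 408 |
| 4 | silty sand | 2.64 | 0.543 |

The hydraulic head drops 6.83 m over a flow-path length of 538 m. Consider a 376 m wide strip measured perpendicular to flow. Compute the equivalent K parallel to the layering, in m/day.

Flow is parallel to layering, so each bed carries its own Darcy discharge and the transmissivities add.
Σ(K_i·b_i) = 61.3×9.41 + 26.0×7.63 + 408×13.0 + 0.543×2.64 = 6081 m²/day.
Total thickness b = 32.68 m, so K_eq = Σ(K_i·b_i)/b = 186.1 m/day.

186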